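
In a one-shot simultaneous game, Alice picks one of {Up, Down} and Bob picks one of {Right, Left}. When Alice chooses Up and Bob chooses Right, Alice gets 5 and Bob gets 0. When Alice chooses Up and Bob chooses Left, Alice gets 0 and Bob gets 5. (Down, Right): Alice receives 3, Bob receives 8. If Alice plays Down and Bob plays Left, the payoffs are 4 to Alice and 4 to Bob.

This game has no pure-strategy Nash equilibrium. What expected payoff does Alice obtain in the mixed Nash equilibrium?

10/3

Bob's mix must leave Alice indifferent between Up and Down.
  Alice's payoff to Up: q·5 + (1−q)·0 = 5q
  Alice's payoff to Down: q·3 + (1−q)·4 = -q + 4
  5q = -q + 4  ⇒  6q = 4  ⇒  q = 2/3.
At equilibrium Alice is indifferent across rows, so Alice's payoff equals the payoff from Up: (2/3)·5 + (1/3)·0 = 10/3.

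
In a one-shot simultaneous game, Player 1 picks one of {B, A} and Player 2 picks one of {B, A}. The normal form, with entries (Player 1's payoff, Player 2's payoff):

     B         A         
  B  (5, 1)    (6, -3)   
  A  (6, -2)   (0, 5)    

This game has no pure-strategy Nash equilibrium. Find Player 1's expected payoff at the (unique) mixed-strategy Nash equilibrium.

36/7

Player 1's indifference between B and A determines Player 2's mixing probability q:
  Player 1's expected payoff from B: q·5 + (1−q)·6 = -q + 6
  Player 1's expected payoff from A: q·6 + (1−q)·0 = 6q
  -q + 6 = 6q  ⇒  -7q = -6  ⇒  q = 6/7.
At equilibrium Player 1 is indifferent across rows, so Player 1's payoff equals the payoff from B: (6/7)·5 + (1/7)·6 = 36/7.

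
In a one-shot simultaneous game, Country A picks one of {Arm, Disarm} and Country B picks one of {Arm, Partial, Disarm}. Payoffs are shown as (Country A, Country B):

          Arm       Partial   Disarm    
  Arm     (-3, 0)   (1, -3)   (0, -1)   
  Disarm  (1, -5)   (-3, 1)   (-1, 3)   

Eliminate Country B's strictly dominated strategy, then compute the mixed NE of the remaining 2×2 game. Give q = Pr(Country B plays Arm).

q = 1/5

Country B's strategy Partial is strictly dominated by Disarm: -1 > -3 and 3 > 1. Eliminate Partial.
In a mixed equilibrium Country A is indifferent between Arm and Disarm; this condition fixes q.
  Country A's payoff from Arm: q·(-3) + (1−q)·0 = -3q
  Country A's payoff from Disarm: q·1 + (1−q)·(-1) = 2q - 1
  -3q = 2q - 1  ⇒  -5q = -1  ⇒  q = 1/5.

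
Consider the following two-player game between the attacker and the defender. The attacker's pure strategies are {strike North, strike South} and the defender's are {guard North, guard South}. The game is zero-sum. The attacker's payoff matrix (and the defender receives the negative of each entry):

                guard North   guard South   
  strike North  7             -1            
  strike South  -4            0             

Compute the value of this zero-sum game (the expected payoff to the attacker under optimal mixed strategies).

v = -1/3

For the attacker to be willing to mix, the attacker must be indifferent between strike North and strike South, which pins down the defender's mix.
  the attacker's expected payoff from strike North: q·7 + (1−q)·(-1) = 8q - 1
  the attacker's expected payoff from strike South: q·(-4) + (1−q)·0 = -4q
  8q - 1 = -4q  ⇒  12q = 1  ⇒  q = 1/12.
The value is the attacker's expected payoff against this mix (using strike North): (1/12)·7 + (11/12)·(-1) = -1/3.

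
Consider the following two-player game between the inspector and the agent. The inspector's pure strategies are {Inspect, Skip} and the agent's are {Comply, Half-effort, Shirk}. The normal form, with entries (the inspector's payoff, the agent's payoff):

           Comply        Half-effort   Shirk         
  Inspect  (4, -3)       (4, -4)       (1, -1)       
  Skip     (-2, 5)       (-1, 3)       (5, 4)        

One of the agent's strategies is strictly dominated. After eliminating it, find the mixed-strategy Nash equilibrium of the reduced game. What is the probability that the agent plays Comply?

q = 2/5

The agent's strategy Half-effort is strictly dominated by Shirk: -1 > -4 and 4 > 3. Eliminate Half-effort.
The inspector's indifference between Inspect and Skip determines the agent's mixing probability q:
  the inspector's expected payoff from Inspect: q·4 + (1−q)·1 = 3q + 1
  the inspector's expected payoff from Skip: q·(-2) + (1−q)·5 = -7q + 5
  3q + 1 = -7q + 5  ⇒  10q = 4  ⇒  q = 2/5.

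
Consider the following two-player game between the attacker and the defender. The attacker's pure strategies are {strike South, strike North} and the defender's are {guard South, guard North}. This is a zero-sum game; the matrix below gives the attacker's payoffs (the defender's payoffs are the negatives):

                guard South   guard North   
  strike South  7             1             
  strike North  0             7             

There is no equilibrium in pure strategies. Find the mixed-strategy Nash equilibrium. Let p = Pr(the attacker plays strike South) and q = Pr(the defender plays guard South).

p = 7/13, q = 6/13

Set the defender's expected payoff from guard South equal to that from guard North:
  the defender's payoff from guard South: p·(-7) + (1−p)·0 = -7p
  the defender's payoff from guard North: p·(-1) + (1−p)·(-7) = 6p - 7
  -7p = 6p - 7  ⇒  -13p = -7  ⇒  p = 7/13.
In a mixed equilibrium the attacker is indifferent between strike South and strike North; this condition fixes q.
  the attacker's payoff from strike South: q·7 + (1−q)·1 = 6q + 1
  the attacker's payoff from strike North: q·0 + (1−q)·7 = -7q + 7
  6q + 1 = -7q + 7  ⇒  13q = 6  ⇒  q = 6/13.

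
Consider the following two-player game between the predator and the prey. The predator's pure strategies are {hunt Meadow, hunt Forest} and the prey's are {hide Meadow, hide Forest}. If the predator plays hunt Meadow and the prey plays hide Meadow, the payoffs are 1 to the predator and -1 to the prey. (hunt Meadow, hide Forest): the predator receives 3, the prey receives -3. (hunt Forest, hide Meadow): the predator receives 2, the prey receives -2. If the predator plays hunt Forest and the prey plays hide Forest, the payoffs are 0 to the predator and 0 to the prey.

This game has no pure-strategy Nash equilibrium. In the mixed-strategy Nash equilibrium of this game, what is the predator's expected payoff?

3/2

In a mixed equilibrium the predator is indifferent between hunt Meadow and hunt Forest; this condition fixes q.
  the predator's expected payoff from hunt Meadow: q·1 + (1−q)·3 = -2q + 3
  the predator's expected payoff from hunt Forest: q·2 + (1−q)·0 = 2q
  -2q + 3 = 2q  ⇒  -4q = -3  ⇒  q = 3/4.
At equilibrium the predator is indifferent across rows, so the predator's payoff equals the payoff from hunt Meadow: (3/4)·1 + (1/4)·3 = 3/2.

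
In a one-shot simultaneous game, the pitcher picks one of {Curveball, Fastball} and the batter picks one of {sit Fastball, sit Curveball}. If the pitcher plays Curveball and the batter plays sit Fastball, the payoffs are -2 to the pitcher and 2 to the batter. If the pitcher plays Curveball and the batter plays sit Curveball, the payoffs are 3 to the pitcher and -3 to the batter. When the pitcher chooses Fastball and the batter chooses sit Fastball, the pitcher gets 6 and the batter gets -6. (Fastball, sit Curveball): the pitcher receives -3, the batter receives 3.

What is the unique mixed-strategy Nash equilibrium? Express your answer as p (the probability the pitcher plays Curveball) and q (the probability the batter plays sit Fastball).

p = 9/14, q = 3/7

The batter's indifference between sit Fastball and sit Curveball determines the pitcher's mixing probability p:
  the batter's payoff to sit Fastball: p·2 + (1−p)·(-6) = 8p - 6
  the batter's payoff to sit Curveball: p·(-3) + (1−p)·3 = -6p + 3
  8p - 6 = -6p + 3  ⇒  14p = 9  ⇒  p = 9/14.
The pitcher's indifference between Curveball and Fastball determines the batter's mixing probability q:
  the pitcher's payoff to Curveball: q·(-2) + (1−q)·3 = -5q + 3
  the pitcher's payoff to Fastball: q·6 + (1−q)·(-3) = 9q - 3
  -5q + 3 = 9q - 3  ⇒  -14q = -6  ⇒  q = 3/7.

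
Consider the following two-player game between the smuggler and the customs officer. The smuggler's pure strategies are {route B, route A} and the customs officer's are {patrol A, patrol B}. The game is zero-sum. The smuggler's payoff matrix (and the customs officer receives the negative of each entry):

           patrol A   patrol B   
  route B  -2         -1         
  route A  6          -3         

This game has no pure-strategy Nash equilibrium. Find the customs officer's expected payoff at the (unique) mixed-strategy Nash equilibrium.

In a mixed equilibrium the customs officer is indifferent between patrol A and patrol B; this condition fixes p.
  the customs officer's payoff from patrol A: p·2 + (1−p)·(-6) = 8p - 6
  the customs officer's payoff from patrol B: p·1 + (1−p)·3 = -2p + 3
  8p - 6 = -2p + 3  ⇒  10p = 9  ⇒  p = 9/10.
At equilibrium the customs officer is indifferent across columns, so the customs officer's payoff equals the payoff from patrol A: (9/10)·2 + (1/10)·(-6) = 6/5.

6/5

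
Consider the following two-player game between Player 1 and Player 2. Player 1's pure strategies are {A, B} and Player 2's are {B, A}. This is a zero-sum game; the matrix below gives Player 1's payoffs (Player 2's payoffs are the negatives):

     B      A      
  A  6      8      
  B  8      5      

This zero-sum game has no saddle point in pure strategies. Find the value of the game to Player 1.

Player 2's mix must leave Player 1 indifferent between A and B.
  Player 1's payoff from A: q·6 + (1−q)·8 = -2q + 8
  Player 1's payoff from B: q·8 + (1−q)·5 = 3q + 5
  -2q + 8 = 3q + 5  ⇒  -5q = -3  ⇒  q = 3/5.
The value is Player 1's expected payoff against this mix (using A): (3/5)·6 + (2/5)·8 = 34/5.

v = 34/5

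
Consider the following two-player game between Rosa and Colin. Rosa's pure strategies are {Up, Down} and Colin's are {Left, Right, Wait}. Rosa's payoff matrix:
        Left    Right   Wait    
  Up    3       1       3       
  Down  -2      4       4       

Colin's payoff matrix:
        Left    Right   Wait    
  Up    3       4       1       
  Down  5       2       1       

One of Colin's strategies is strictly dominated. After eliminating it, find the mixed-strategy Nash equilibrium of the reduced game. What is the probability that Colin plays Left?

Colin's strategy Wait is strictly dominated by Right: 4 > 1 and 2 > 1. Eliminate Wait.
In a mixed equilibrium Rosa is indifferent between Up and Down; this condition fixes q.
  Rosa's payoff from Up: q·3 + (1−q)·1 = 2q + 1
  Rosa's payoff from Down: q·(-2) + (1−q)·4 = -6q + 4
  2q + 1 = -6q + 4  ⇒  8q = 3  ⇒  q = 3/8.

q = 3/8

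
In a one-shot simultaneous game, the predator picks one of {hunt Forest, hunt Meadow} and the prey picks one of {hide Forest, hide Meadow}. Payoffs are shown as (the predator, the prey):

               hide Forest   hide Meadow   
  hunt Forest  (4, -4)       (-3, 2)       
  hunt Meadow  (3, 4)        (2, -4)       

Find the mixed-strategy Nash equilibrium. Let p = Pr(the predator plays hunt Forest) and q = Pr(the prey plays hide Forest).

The prey's indifference between hide Forest and hide Meadow determines the predator's mixing probability p:
  the prey's payoff to hide Forest: p·(-4) + (1−p)·4 = -8p + 4
  the prey's payoff to hide Meadow: p·2 + (1−p)·(-4) = 6p - 4
  -8p + 4 = 6p - 4  ⇒  -14p = -8  ⇒  p = 4/7.
For the predator to be willing to mix, the predator must be indifferent between hunt Forest and hunt Meadow, which pins down the prey's mix.
  the predator's payoff from hunt Forest: q·4 + (1−q)·(-3) = 7q - 3
  the predator's payoff from hunt Meadow: q·3 + (1−q)·2 = q + 2
  7q - 3 = q + 2  ⇒  6q = 5  ⇒  q = 5/6.

p = 4/7, q = 5/6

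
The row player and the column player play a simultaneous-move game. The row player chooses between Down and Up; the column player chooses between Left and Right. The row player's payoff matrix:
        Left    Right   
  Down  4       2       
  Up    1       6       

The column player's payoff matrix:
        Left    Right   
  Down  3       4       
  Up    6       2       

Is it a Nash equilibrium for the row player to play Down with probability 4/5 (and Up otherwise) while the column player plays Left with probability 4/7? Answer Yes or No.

Yes

Check the column player's indifference given the row player's mix p = 4/5:
  payoff from Left = 18/5; payoff from Right = 18/5 — equal.
Check the row player's indifference given the column player's mix q = 4/7:
  payoff from Down = 22/7; payoff from Up = 22/7 — equal.
Both players are indifferent, so neither can profitably deviate.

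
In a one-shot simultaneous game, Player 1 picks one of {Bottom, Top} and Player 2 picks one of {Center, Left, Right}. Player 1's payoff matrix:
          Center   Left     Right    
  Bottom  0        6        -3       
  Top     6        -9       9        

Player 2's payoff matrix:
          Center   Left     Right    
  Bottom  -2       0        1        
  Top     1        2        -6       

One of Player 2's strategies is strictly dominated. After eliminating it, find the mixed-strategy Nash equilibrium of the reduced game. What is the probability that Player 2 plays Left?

q = 4/9

Player 2's strategy Center is strictly dominated by Left: 0 > -2 and 2 > 1. Eliminate Center.
Player 2's mix must leave Player 1 indifferent between Bottom and Top.
  Player 1's payoff from Bottom: q·6 + (1−q)·(-3) = 9q - 3
  Player 1's payoff from Top: q·(-9) + (1−q)·9 = -18q + 9
  9q - 3 = -18q + 9  ⇒  27q = 12  ⇒  q = 4/9.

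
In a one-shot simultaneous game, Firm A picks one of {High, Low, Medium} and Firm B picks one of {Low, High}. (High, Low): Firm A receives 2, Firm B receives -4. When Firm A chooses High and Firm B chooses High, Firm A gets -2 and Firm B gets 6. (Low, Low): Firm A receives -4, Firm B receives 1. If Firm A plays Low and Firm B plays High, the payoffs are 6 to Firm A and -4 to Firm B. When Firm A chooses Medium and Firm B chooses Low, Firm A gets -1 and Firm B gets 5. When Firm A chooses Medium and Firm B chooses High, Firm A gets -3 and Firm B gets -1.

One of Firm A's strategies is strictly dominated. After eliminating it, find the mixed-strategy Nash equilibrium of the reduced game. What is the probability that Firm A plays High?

Firm A's strategy Medium is strictly dominated by High: 2 > -1 and -2 > -3. Eliminate Medium.
Firm A's mix must leave Firm B indifferent between Low and High.
  Firm B's payoff from Low: p·(-4) + (1−p)·1 = -5p + 1
  Firm B's payoff from High: p·6 + (1−p)·(-4) = 10p - 4
  -5p + 1 = 10p - 4  ⇒  -15p = -5  ⇒  p = 1/3.

p = 1/3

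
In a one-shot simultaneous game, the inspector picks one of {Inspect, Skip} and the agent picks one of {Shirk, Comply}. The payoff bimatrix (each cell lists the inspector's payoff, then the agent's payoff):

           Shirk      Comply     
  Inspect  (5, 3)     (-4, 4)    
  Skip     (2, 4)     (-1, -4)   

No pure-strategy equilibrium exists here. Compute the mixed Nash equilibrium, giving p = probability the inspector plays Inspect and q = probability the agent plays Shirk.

p = 8/9, q = 1/2

The agent's indifference between Shirk and Comply determines the inspector's mixing probability p:
  the agent's payoff to Shirk: p·3 + (1−p)·4 = -p + 4
  the agent's payoff to Comply: p·4 + (1−p)·(-4) = 8p - 4
  -p + 4 = 8p - 4  ⇒  -9p = -8  ⇒  p = 8/9.
In a mixed equilibrium the inspector is indifferent between Inspect and Skip; this condition fixes q.
  the inspector's expected payoff from Inspect: q·5 + (1−q)·(-4) = 9q - 4
  the inspector's expected payoff from Skip: q·2 + (1−q)·(-1) = 3q - 1
  9q - 4 = 3q - 1  ⇒  6q = 3  ⇒  q = 1/2.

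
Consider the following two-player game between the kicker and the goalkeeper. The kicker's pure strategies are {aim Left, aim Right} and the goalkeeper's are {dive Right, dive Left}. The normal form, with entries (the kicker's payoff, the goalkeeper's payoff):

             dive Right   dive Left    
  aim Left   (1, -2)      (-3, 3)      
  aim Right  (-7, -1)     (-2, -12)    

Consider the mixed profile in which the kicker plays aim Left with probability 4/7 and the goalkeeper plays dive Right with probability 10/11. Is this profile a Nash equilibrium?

No

Given the kicker's mix p = 4/7, the goalkeeper's payoff from dive Right is -11/7 but from dive Left is -24/7. The goalkeeper strictly prefers dive Right, so the goalkeeper would not mix.
So the proposed profile is not a Nash equilibrium.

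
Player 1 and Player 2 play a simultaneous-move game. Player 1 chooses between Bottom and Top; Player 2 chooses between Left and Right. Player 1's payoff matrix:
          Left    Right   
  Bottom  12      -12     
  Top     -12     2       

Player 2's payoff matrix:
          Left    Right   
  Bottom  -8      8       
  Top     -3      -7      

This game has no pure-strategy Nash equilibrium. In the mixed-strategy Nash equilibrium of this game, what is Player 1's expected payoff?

-60/19

Player 1's indifference between Bottom and Top determines Player 2's mixing probability q:
  Player 1's payoff from Bottom: q·12 + (1−q)·(-12) = 24q - 12
  Player 1's payoff from Top: q·(-12) + (1−q)·2 = -14q + 2
  24q - 12 = -14q + 2  ⇒  38q = 14  ⇒  q = 7/19.
At equilibrium Player 1 is indifferent across rows, so Player 1's payoff equals the payoff from Bottom: (7/19)·12 + (12/19)·(-12) = -60/19.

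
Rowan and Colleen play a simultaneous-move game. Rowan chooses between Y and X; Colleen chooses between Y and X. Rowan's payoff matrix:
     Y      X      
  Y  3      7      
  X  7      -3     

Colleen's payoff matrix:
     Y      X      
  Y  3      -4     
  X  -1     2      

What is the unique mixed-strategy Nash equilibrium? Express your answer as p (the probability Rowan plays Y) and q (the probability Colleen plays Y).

p = 3/10, q = 5/7

In a mixed equilibrium Colleen is indifferent between Y and X; this condition fixes p.
  Colleen's expected payoff from Y: p·3 + (1−p)·(-1) = 4p - 1
  Colleen's expected payoff from X: p·(-4) + (1−p)·2 = -6p + 2
  4p - 1 = -6p + 2  ⇒  10p = 3  ⇒  p = 3/10.
For Rowan to be willing to mix, Rowan must be indifferent between Y and X, which pins down Colleen's mix.
  Rowan's expected payoff from Y: q·3 + (1−q)·7 = -4q + 7
  Rowan's expected payoff from X: q·7 + (1−q)·(-3) = 10q - 3
  -4q + 7 = 10q - 3  ⇒  -14q = -10  ⇒  q = 5/7.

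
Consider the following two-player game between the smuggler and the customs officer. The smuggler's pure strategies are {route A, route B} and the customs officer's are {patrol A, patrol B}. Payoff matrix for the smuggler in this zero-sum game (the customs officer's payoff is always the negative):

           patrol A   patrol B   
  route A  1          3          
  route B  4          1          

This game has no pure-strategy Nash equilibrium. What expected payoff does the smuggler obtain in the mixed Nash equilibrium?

Set the smuggler's expected payoff from route A equal to that from route B:
  the smuggler's payoff to route A: q·1 + (1−q)·3 = -2q + 3
  the smuggler's payoff to route B: q·4 + (1−q)·1 = 3q + 1
  -2q + 3 = 3q + 1  ⇒  -5q = -2  ⇒  q = 2/5.
At equilibrium the smuggler is indifferent across rows, so the smuggler's payoff equals the payoff from route A: (2/5)·1 + (3/5)·3 = 11/5.

11/5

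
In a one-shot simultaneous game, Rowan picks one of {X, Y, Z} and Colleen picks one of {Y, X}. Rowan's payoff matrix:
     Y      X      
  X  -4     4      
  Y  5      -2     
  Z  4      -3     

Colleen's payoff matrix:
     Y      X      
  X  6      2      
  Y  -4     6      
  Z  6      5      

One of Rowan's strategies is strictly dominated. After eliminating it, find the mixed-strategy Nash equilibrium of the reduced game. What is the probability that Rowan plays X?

p = 5/7

Rowan's strategy Z is strictly dominated by Y: 5 > 4 and -2 > -3. Eliminate Z.
For Colleen to be willing to mix, Colleen must be indifferent between Y and X, which pins down Rowan's mix.
  Colleen's expected payoff from Y: p·6 + (1−p)·(-4) = 10p - 4
  Colleen's expected payoff from X: p·2 + (1−p)·6 = -4p + 6
  10p - 4 = -4p + 6  ⇒  14p = 10  ⇒  p = 5/7.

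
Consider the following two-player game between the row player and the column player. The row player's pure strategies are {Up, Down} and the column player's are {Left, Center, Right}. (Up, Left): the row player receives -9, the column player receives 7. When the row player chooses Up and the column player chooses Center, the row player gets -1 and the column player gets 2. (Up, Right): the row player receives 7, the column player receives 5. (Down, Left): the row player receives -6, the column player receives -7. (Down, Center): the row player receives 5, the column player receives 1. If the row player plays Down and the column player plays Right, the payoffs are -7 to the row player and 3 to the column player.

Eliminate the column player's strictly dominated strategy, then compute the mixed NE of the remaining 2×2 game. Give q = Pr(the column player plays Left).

The column player's strategy Center is strictly dominated by Right: 5 > 2 and 3 > 1. Eliminate Center.
The row player's indifference between Up and Down determines the column player's mixing probability q:
  the row player's expected payoff from Up: q·(-9) + (1−q)·7 = -16q + 7
  the row player's expected payoff from Down: q·(-6) + (1−q)·(-7) = q - 7
  -16q + 7 = q - 7  ⇒  -17q = -14  ⇒  q = 14/17.

q = 14/17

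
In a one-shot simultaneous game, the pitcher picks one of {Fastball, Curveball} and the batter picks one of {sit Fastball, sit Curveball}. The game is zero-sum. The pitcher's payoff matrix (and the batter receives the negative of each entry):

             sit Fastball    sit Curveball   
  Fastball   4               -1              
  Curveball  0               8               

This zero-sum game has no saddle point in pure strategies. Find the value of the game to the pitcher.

The pitcher's indifference between Fastball and Curveball determines the batter's mixing probability q:
  the pitcher's expected payoff from Fastball: q·4 + (1−q)·(-1) = 5q - 1
  the pitcher's expected payoff from Curveball: q·0 + (1−q)·8 = -8q + 8
  5q - 1 = -8q + 8  ⇒  13q = 9  ⇒  q = 9/13.
The value is the pitcher's expected payoff against this mix (using Fastball): (9/13)·4 + (4/13)·(-1) = 32/13.

v = 32/13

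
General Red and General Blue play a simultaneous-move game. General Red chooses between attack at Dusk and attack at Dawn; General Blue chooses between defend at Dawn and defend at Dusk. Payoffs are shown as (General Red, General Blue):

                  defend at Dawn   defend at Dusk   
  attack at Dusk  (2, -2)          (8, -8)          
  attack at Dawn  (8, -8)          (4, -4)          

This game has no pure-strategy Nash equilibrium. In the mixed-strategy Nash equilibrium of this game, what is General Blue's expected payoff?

General Blue's indifference between defend at Dawn and defend at Dusk determines General Red's mixing probability p:
  General Blue's payoff to defend at Dawn: p·(-2) + (1−p)·(-8) = 6p - 8
  General Blue's payoff to defend at Dusk: p·(-8) + (1−p)·(-4) = -4p - 4
  6p - 8 = -4p - 4  ⇒  10p = 4  ⇒  p = 2/5.
At equilibrium General Blue is indifferent across columns, so General Blue's payoff equals the payoff from defend at Dawn: (2/5)·(-2) + (3/5)·(-8) = -28/5.

-28/5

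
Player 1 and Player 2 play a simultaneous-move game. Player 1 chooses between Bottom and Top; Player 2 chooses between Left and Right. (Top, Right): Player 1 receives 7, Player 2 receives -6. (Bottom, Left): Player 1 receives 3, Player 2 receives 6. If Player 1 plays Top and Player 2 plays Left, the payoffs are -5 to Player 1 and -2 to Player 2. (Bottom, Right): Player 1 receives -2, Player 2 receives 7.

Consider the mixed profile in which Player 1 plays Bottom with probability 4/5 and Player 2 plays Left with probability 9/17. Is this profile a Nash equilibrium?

Yes

Check Player 2's indifference given Player 1's mix p = 4/5:
  payoff from Left = 22/5; payoff from Right = 22/5 — equal.
Check Player 1's indifference given Player 2's mix q = 9/17:
  payoff from Bottom = 11/17; payoff from Top = 11/17 — equal.
Both players are indifferent, so neither can profitably deviate.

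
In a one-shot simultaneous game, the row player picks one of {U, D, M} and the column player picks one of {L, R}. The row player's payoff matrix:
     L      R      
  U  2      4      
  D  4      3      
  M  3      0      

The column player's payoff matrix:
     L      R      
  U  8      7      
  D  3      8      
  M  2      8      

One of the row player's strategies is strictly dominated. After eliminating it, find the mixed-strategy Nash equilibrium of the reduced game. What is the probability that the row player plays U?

The row player's strategy M is strictly dominated by D: 4 > 3 and 3 > 0. Eliminate M.
The column player's indifference between L and R determines the row player's mixing probability p:
  the column player's payoff from L: p·8 + (1−p)·3 = 5p + 3
  the column player's payoff from R: p·7 + (1−p)·8 = -p + 8
  5p + 3 = -p + 8  ⇒  6p = 5  ⇒  p = 5/6.

p = 5/6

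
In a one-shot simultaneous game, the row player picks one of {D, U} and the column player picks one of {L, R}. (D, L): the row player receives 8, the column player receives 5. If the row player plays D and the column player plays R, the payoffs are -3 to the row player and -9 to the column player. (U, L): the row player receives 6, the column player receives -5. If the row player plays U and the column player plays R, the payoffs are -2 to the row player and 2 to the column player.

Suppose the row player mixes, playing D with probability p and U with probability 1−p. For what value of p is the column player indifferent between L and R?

p = 1/3

For the column player to be willing to mix, the column player must be indifferent between L and R, which pins down the row player's mix.
  the column player's expected payoff from L: p·5 + (1−p)·(-5) = 10p - 5
  the column player's expected payoff from R: p·(-9) + (1−p)·2 = -11p + 2
  10p - 5 = -11p + 2  ⇒  21p = 7  ⇒  p = 1/3.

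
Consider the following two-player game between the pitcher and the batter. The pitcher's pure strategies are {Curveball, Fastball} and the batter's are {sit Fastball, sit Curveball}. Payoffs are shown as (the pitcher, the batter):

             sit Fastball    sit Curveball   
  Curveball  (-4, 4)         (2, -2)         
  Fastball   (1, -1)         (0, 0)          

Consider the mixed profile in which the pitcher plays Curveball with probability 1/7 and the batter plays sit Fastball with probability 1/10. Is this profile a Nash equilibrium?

Given the batter's mix q = 1/10, the pitcher's payoff from Curveball is 7/5 but from Fastball is 1/10. The pitcher strictly prefers Curveball, so the pitcher would not mix.
So the proposed profile is not a Nash equilibrium.

No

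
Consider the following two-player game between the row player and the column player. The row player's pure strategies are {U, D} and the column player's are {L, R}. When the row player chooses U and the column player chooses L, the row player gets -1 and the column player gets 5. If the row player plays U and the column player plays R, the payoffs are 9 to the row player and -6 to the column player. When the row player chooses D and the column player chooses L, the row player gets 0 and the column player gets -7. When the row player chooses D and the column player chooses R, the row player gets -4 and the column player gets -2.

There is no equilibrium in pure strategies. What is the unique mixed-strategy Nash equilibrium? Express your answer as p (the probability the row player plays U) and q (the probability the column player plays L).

The row player's mix must leave the column player indifferent between L and R.
  the column player's expected payoff from L: p·5 + (1−p)·(-7) = 12p - 7
  the column player's expected payoff from R: p·(-6) + (1−p)·(-2) = -4p - 2
  12p - 7 = -4p - 2  ⇒  16p = 5  ⇒  p = 5/16.
Set the row player's expected payoff from U equal to that from D:
  the row player's payoff from U: q·(-1) + (1−q)·9 = -10q + 9
  the row player's payoff from D: q·0 + (1−q)·(-4) = 4q - 4
  -10q + 9 = 4q - 4  ⇒  -14q = -13  ⇒  q = 13/14.

p = 5/16, q = 13/14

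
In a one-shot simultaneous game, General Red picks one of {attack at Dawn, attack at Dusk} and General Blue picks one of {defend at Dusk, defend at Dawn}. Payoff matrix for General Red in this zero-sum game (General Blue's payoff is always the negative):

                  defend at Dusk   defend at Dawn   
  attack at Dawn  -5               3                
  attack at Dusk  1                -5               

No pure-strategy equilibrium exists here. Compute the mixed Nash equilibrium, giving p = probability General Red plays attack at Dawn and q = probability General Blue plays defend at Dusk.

For General Blue to be willing to mix, General Blue must be indifferent between defend at Dusk and defend at Dawn, which pins down General Red's mix.
  General Blue's payoff from defend at Dusk: p·5 + (1−p)·(-1) = 6p - 1
  General Blue's payoff from defend at Dawn: p·(-3) + (1−p)·5 = -8p + 5
  6p - 1 = -8p + 5  ⇒  14p = 6  ⇒  p = 3/7.
General Blue's mix must leave General Red indifferent between attack at Dawn and attack at Dusk.
  General Red's payoff from attack at Dawn: q·(-5) + (1−q)·3 = -8q + 3
  General Red's payoff from attack at Dusk: q·1 + (1−q)·(-5) = 6q - 5
  -8q + 3 = 6q - 5  ⇒  -14q = -8  ⇒  q = 4/7.

p = 3/7, q = 4/7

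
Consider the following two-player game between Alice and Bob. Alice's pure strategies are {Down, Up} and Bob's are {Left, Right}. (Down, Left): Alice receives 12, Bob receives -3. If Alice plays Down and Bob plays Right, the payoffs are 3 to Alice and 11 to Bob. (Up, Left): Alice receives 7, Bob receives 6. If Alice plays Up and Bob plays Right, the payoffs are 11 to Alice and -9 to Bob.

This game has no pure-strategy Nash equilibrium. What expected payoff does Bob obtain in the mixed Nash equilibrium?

39/29

In a mixed equilibrium Bob is indifferent between Left and Right; this condition fixes p.
  Bob's payoff to Left: p·(-3) + (1−p)·6 = -9p + 6
  Bob's payoff to Right: p·11 + (1−p)·(-9) = 20p - 9
  -9p + 6 = 20p - 9  ⇒  -29p = -15  ⇒  p = 15/29.
At equilibrium Bob is indifferent across columns, so Bob's payoff equals the payoff from Left: (15/29)·(-3) + (14/29)·6 = 39/29.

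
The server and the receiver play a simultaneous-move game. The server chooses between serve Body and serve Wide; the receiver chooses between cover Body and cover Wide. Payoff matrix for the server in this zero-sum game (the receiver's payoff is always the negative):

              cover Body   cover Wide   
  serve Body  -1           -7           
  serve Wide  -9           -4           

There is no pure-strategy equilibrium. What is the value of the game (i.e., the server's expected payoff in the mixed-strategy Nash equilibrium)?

For the server to be willing to mix, the server must be indifferent between serve Body and serve Wide, which pins down the receiver's mix.
  the server's payoff to serve Body: q·(-1) + (1−q)·(-7) = 6q - 7
  the server's payoff to serve Wide: q·(-9) + (1−q)·(-4) = -5q - 4
  6q - 7 = -5q - 4  ⇒  11q = 3  ⇒  q = 3/11.
The value is the server's expected payoff against this mix (using serve Body): (3/11)·(-1) + (8/11)·(-7) = -59/11.

v = -59/11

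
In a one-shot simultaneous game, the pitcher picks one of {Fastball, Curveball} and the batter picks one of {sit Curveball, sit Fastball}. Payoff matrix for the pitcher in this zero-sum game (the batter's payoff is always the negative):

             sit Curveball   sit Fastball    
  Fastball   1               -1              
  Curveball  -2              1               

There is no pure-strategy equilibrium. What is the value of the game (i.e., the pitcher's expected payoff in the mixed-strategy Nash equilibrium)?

v = -1/5

Set the pitcher's expected payoff from Fastball equal to that from Curveball:
  the pitcher's expected payoff from Fastball: q·1 + (1−q)·(-1) = 2q - 1
  the pitcher's expected payoff from Curveball: q·(-2) + (1−q)·1 = -3q + 1
  2q - 1 = -3q + 1  ⇒  5q = 2  ⇒  q = 2/5.
The value is the pitcher's expected payoff against this mix (using Fastball): (2/5)·1 + (3/5)·(-1) = -1/5.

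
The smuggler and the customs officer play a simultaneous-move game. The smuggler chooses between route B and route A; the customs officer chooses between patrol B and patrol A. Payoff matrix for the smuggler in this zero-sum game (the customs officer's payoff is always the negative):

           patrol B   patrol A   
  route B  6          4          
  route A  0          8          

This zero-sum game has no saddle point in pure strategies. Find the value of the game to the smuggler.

v = 24/5

The smuggler's indifference between route B and route A determines the customs officer's mixing probability q:
  the smuggler's payoff from route B: q·6 + (1−q)·4 = 2q + 4
  the smuggler's payoff from route A: q·0 + (1−q)·8 = -8q + 8
  2q + 4 = -8q + 8  ⇒  10q = 4  ⇒  q = 2/5.
The value is the smuggler's expected payoff against this mix (using route B): (2/5)·6 + (3/5)·4 = 24/5.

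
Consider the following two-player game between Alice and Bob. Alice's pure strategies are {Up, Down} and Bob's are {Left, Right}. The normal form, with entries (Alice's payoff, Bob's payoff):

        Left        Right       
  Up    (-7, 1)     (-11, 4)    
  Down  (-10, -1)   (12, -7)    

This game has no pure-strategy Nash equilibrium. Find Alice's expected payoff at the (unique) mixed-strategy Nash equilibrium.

Bob's mix must leave Alice indifferent between Up and Down.
  Alice's expected payoff from Up: q·(-7) + (1−q)·(-11) = 4q - 11
  Alice's expected payoff from Down: q·(-10) + (1−q)·12 = -22q + 12
  4q - 11 = -22q + 12  ⇒  26q = 23  ⇒  q = 23/26.
At equilibrium Alice is indifferent across rows, so Alice's payoff equals the payoff from Up: (23/26)·(-7) + (3/26)·(-11) = -97/13.

-97/13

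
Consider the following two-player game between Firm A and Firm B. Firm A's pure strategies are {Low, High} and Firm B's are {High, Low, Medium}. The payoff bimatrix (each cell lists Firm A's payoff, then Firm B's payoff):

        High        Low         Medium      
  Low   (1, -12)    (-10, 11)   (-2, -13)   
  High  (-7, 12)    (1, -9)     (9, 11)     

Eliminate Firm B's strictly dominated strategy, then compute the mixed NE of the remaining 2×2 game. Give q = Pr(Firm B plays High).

q = 11/19

Firm B's strategy Medium is strictly dominated by High: -12 > -13 and 12 > 11. Eliminate Medium.
For Firm A to be willing to mix, Firm A must be indifferent between Low and High, which pins down Firm B's mix.
  Firm A's payoff to Low: q·1 + (1−q)·(-10) = 11q - 10
  Firm A's payoff to High: q·(-7) + (1−q)·1 = -8q + 1
  11q - 10 = -8q + 1  ⇒  19q = 11  ⇒  q = 11/19.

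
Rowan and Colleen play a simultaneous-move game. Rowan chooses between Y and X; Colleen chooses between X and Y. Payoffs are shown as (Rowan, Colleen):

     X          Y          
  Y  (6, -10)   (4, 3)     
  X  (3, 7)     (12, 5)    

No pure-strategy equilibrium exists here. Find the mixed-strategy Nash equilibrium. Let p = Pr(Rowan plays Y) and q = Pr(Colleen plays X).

In a mixed equilibrium Colleen is indifferent between X and Y; this condition fixes p.
  Colleen's payoff from X: p·(-10) + (1−p)·7 = -17p + 7
  Colleen's payoff from Y: p·3 + (1−p)·5 = -2p + 5
  -17p + 7 = -2p + 5  ⇒  -15p = -2  ⇒  p = 2/15.
Set Rowan's expected payoff from Y equal to that from X:
  Rowan's payoff to Y: q·6 + (1−q)·4 = 2q + 4
  Rowan's payoff to X: q·3 + (1−q)·12 = -9q + 12
  2q + 4 = -9q + 12  ⇒  11q = 8  ⇒  q = 8/11.

p = 2/15, q = 8/11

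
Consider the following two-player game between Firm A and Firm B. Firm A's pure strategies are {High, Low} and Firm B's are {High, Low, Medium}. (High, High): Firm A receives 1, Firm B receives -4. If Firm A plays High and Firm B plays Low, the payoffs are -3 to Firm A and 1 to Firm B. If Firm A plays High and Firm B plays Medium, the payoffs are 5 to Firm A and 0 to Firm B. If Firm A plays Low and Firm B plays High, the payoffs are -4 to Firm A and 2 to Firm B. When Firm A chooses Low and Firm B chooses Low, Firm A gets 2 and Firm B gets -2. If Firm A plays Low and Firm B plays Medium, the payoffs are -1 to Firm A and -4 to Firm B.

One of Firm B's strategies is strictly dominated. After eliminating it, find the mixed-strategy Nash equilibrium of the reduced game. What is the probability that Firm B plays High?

Firm B's strategy Medium is strictly dominated by Low: 1 > 0 and -2 > -4. Eliminate Medium.
In a mixed equilibrium Firm A is indifferent between High and Low; this condition fixes q.
  Firm A's payoff from High: q·1 + (1−q)·(-3) = 4q - 3
  Firm A's payoff from Low: q·(-4) + (1−q)·2 = -6q + 2
  4q - 3 = -6q + 2  ⇒  10q = 5  ⇒  q = 1/2.

q = 1/2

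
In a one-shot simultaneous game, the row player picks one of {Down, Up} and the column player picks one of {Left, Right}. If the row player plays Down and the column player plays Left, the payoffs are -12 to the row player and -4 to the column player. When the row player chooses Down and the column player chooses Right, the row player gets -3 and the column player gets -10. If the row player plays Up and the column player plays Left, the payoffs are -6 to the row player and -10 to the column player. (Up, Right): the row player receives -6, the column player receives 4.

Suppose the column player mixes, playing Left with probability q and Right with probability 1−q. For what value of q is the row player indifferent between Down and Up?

For the row player to be willing to mix, the row player must be indifferent between Down and Up, which pins down the column player's mix.
  the row player's payoff to Down: q·(-12) + (1−q)·(-3) = -9q - 3
  the row player's payoff to Up: q·(-6) + (1−q)·(-6) = -6
  -9q - 3 = -6  ⇒  -9q = -3  ⇒  q = 1/3.

q = 1/3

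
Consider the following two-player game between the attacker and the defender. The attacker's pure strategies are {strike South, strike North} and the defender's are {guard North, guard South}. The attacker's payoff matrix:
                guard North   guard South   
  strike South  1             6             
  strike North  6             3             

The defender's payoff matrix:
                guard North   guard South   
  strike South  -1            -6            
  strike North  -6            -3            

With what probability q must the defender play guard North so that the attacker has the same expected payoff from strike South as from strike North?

The attacker's indifference between strike South and strike North determines the defender's mixing probability q:
  the attacker's expected payoff from strike South: q·1 + (1−q)·6 = -5q + 6
  the attacker's expected payoff from strike North: q·6 + (1−q)·3 = 3q + 3
  -5q + 6 = 3q + 3  ⇒  -8q = -3  ⇒  q = 3/8.

q = 3/8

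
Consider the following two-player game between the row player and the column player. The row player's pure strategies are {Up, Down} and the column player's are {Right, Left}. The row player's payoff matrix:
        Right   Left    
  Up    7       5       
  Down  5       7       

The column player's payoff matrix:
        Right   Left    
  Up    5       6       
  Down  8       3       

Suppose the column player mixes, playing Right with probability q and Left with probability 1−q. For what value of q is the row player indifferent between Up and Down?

q = 1/2

For the row player to be willing to mix, the row player must be indifferent between Up and Down, which pins down the column player's mix.
  the row player's expected payoff from Up: q·7 + (1−q)·5 = 2q + 5
  the row player's expected payoff from Down: q·5 + (1−q)·7 = -2q + 7
  2q + 5 = -2q + 7  ⇒  4q = 2  ⇒  q = 1/2.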